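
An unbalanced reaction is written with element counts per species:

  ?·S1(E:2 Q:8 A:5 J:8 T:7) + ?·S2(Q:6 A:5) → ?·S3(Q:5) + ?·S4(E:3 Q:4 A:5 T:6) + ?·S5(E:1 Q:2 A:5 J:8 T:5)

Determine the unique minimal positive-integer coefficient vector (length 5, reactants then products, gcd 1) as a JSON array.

E: 3·2+1·0 = 6 | 4·0+1·3+3·1 = 6
Q: 3·8+1·6 = 30 | 4·5+1·4+3·2 = 30
A: 3·5+1·5 = 20 | 4·0+1·5+3·5 = 20
J: 3·8+1·0 = 24 | 4·0+1·0+3·8 = 24
T: 3·7+1·0 = 21 | 4·0+1·6+3·5 = 21
gcd(3,1,4,1,3) = 1

Coefficients: [3, 1, 4, 1, 3]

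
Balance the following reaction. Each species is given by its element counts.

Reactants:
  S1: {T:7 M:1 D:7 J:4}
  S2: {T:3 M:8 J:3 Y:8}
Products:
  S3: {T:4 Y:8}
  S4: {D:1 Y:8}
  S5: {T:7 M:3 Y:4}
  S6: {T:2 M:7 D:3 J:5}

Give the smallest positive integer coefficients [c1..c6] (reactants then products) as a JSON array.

T: 2·7+4·3 = 26 | 1·4+2·0+2·7+4·2 = 26
M: 2·1+4·8 = 34 | 1·0+2·0+2·3+4·7 = 34
D: 2·7+4·0 = 14 | 1·0+2·1+2·0+4·3 = 14
J: 2·4+4·3 = 20 | 1·0+2·0+2·0+4·5 = 20
Y: 2·0+4·8 = 32 | 1·8+2·8+2·4+4·0 = 32
gcd(2,4,1,2,2,4) = 1

Coefficients: [2, 4, 1, 2, 2, 4]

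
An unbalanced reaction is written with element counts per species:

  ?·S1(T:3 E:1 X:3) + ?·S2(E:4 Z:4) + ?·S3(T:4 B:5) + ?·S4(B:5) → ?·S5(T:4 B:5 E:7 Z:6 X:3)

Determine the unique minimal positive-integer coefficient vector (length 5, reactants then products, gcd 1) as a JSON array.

Coefficients: [4, 6, 1, 3, 4]

T: 4·3+6·0+1·4+3·0 = 16 | 4·4 = 16
B: 4·0+6·0+1·5+3·5 = 20 | 4·5 = 20
E: 4·1+6·4+1·0+3·0 = 28 | 4·7 = 28
Z: 4·0+6·4+1·0+3·0 = 24 | 4·6 = 24
X: 4·3+6·0+1·0+3·0 = 12 | 4·3 = 12
gcd(4,6,1,3,4) = 1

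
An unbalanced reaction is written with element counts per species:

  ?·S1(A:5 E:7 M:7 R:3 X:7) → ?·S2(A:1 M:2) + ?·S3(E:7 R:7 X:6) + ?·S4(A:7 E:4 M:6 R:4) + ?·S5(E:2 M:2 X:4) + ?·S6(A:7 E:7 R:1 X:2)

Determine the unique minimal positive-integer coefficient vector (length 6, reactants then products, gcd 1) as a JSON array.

A: 4·5 = 20 | 6·1+1·0+1·7+5·0+1·7 = 20
E: 4·7 = 28 | 6·0+1·7+1·4+5·2+1·7 = 28
M: 4·7 = 28 | 6·2+1·0+1·6+5·2+1·0 = 28
R: 4·3 = 12 | 6·0+1·7+1·4+5·0+1·1 = 12
X: 4·7 = 28 | 6·0+1·6+1·0+5·4+1·2 = 28
gcd(4,6,1,1,5,1) = 1

Coefficients: [4, 6, 1, 1, 5, 1]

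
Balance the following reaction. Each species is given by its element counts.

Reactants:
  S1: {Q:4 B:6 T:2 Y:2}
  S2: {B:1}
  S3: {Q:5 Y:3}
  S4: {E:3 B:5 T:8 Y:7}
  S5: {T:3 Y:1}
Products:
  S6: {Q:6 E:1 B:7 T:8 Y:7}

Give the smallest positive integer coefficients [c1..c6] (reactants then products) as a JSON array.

Coefficients: [2, 4, 2, 1, 4, 3]

Q: 2·4+4·0+2·5+1·0+4·0 = 18 | 3·6 = 18
E: 2·0+4·0+2·0+1·3+4·0 = 3 | 3·1 = 3
B: 2·6+4·1+2·0+1·5+4·0 = 21 | 3·7 = 21
T: 2·2+4·0+2·0+1·8+4·3 = 24 | 3·8 = 24
Y: 2·2+4·0+2·3+1·7+4·1 = 21 | 3·7 = 21
gcd(2,4,2,1,4,3) = 1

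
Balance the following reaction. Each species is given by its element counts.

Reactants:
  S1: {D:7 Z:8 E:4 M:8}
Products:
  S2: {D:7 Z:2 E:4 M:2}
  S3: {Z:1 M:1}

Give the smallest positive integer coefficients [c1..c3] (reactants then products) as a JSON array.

Coefficients: [1, 1, 6]

D: 1·7 = 7 | 1·7+6·0 = 7
Z: 1·8 = 8 | 1·2+6·1 = 8
E: 1·4 = 4 | 1·4+6·0 = 4
M: 1·8 = 8 | 1·2+6·1 = 8
gcd(1,1,6) = 1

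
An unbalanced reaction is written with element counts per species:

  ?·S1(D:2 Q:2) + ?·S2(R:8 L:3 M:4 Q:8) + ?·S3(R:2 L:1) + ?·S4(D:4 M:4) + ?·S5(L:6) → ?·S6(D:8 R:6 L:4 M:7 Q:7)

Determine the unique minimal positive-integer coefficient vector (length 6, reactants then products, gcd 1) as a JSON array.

D: 6·2+2·0+4·0+5·4+1·0 = 32 | 4·8 = 32
R: 6·0+2·8+4·2+5·0+1·0 = 24 | 4·6 = 24
L: 6·0+2·3+4·1+5·0+1·6 = 16 | 4·4 = 16
M: 6·0+2·4+4·0+5·4+1·0 = 28 | 4·7 = 28
Q: 6·2+2·8+4·0+5·0+1·0 = 28 | 4·7 = 28
gcd(6,2,4,5,1,4) = 1

Coefficients: [6, 2, 4, 5, 1, 4]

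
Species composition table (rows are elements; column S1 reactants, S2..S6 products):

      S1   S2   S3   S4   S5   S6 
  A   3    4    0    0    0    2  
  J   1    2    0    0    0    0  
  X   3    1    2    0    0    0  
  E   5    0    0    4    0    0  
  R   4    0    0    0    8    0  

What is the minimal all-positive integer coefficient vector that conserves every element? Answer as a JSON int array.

A: 4·3 = 12 | 2·4+5·0+5·0+2·0+2·2 = 12
J: 4·1 = 4 | 2·2+5·0+5·0+2·0+2·0 = 4
X: 4·3 = 12 | 2·1+5·2+5·0+2·0+2·0 = 12
E: 4·5 = 20 | 2·0+5·0+5·4+2·0+2·0 = 20
R: 4·4 = 16 | 2·0+5·0+5·0+2·8+2·0 = 16
gcd(4,2,5,5,2,2) = 1

Coefficients: [4, 2, 5, 5, 2, 2]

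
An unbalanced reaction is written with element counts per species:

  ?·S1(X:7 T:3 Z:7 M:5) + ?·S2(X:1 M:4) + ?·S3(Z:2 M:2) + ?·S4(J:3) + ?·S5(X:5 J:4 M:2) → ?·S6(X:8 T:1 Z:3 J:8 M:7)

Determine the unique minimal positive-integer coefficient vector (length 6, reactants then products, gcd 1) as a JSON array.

X: 1·7+2·1+1·0+4·0+3·5 = 24 | 3·8 = 24
T: 1·3+2·0+1·0+4·0+3·0 = 3 | 3·1 = 3
Z: 1·7+2·0+1·2+4·0+3·0 = 9 | 3·3 = 9
J: 1·0+2·0+1·0+4·3+3·4 = 24 | 3·8 = 24
M: 1·5+2·4+1·2+4·0+3·2 = 21 | 3·7 = 21
gcd(1,2,1,4,3,3) = 1

Coefficients: [1, 2, 1, 4, 3, 3]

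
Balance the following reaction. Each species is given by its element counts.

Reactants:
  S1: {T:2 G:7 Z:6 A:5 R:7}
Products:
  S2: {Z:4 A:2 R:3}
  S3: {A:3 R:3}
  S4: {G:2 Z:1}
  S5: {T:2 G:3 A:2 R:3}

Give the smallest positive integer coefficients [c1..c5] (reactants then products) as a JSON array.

Coefficients: [3, 3, 1, 6, 3]

T: 3·2 = 6 | 3·0+1·0+6·0+3·2 = 6
G: 3·7 = 21 | 3·0+1·0+6·2+3·3 = 21
Z: 3·6 = 18 | 3·4+1·0+6·1+3·0 = 18
A: 3·5 = 15 | 3·2+1·3+6·0+3·2 = 15
R: 3·7 = 21 | 3·3+1·3+6·0+3·3 = 21
gcd(3,3,1,6,3) = 1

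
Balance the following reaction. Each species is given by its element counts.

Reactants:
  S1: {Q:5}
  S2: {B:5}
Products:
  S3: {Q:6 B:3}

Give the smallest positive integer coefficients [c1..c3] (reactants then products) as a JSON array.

Q: 6·5+3·0 = 30 | 5·6 = 30
B: 6·0+3·5 = 15 | 5·3 = 15
gcd(6,3,5) = 1

Coefficients: [6, 3, 5]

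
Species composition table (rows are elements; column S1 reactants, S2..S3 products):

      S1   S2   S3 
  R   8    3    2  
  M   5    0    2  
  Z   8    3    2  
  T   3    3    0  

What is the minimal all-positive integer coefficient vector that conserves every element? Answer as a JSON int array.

R: 2·8 = 16 | 2·3+5·2 = 16
M: 2·5 = 10 | 2·0+5·2 = 10
Z: 2·8 = 16 | 2·3+5·2 = 16
T: 2·3 = 6 | 2·3+5·0 = 6
gcd(2,2,5) = 1

Coefficients: [2, 2, 5]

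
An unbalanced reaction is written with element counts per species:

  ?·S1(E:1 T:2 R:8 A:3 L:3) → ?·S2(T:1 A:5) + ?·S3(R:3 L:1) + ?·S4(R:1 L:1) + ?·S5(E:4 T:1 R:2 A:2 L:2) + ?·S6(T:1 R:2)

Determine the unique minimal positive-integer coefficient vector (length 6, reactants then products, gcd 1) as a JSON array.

E: 4·1 = 4 | 2·0+5·0+5·0+1·4+5·0 = 4
T: 4·2 = 8 | 2·1+5·0+5·0+1·1+5·1 = 8
R: 4·8 = 32 | 2·0+5·3+5·1+1·2+5·2 = 32
A: 4·3 = 12 | 2·5+5·0+5·0+1·2+5·0 = 12
L: 4·3 = 12 | 2·0+5·1+5·1+1·2+5·0 = 12
gcd(4,2,5,5,1,5) = 1

Coefficients: [4, 2, 5, 5, 1, 5]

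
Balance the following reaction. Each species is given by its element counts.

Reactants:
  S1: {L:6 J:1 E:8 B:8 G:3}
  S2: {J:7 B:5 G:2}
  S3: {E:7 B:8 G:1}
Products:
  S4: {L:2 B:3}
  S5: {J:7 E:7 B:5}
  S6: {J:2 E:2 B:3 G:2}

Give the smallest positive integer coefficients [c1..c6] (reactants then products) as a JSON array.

L: 1·6+2·0+1·0 = 6 | 3·2+1·0+4·0 = 6
J: 1·1+2·7+1·0 = 15 | 3·0+1·7+4·2 = 15
E: 1·8+2·0+1·7 = 15 | 3·0+1·7+4·2 = 15
B: 1·8+2·5+1·8 = 26 | 3·3+1·5+4·3 = 26
G: 1·3+2·2+1·1 = 8 | 3·0+1·0+4·2 = 8
gcd(1,2,1,3,1,4) = 1

Coefficients: [1, 2, 1, 3, 1, 4]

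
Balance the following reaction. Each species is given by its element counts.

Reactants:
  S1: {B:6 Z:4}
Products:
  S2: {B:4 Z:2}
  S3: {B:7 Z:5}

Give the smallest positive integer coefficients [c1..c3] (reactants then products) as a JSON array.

Coefficients: [3, 1, 2]

B: 3·6 = 18 | 1·4+2·7 = 18
Z: 3·4 = 12 | 1·2+2·5 = 12
gcd(3,1,2) = 1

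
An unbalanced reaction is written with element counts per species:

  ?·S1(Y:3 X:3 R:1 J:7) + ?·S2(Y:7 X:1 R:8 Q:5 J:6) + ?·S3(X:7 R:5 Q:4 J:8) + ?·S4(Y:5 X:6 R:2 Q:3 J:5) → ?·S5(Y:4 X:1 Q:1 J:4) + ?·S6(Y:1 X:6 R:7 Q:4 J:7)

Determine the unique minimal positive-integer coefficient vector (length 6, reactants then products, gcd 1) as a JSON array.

Coefficients: [2, 2, 3, 1, 5, 5]

Y: 2·3+2·7+3·0+1·5 = 25 | 5·4+5·1 = 25
X: 2·3+2·1+3·7+1·6 = 35 | 5·1+5·6 = 35
R: 2·1+2·8+3·5+1·2 = 35 | 5·0+5·7 = 35
Q: 2·0+2·5+3·4+1·3 = 25 | 5·1+5·4 = 25
J: 2·7+2·6+3·8+1·5 = 55 | 5·4+5·7 = 55
gcd(2,2,3,1,5,5) = 1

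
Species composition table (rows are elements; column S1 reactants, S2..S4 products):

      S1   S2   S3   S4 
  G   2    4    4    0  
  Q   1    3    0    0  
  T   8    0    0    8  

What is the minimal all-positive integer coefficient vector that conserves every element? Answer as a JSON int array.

Coefficients: [6, 2, 1, 6]

G: 6·2 = 12 | 2·4+1·4+6·0 = 12
Q: 6·1 = 6 | 2·3+1·0+6·0 = 6
T: 6·8 = 48 | 2·0+1·0+6·8 = 48
gcd(6,2,1,6) = 1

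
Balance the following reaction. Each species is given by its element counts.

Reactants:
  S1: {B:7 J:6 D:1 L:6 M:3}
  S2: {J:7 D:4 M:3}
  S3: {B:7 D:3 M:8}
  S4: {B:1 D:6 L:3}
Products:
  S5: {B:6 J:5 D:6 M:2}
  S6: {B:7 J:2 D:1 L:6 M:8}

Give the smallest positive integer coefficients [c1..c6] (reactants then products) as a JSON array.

B: 5·7+1·0+5·7+2·1 = 72 | 5·6+6·7 = 72
J: 5·6+1·7+5·0+2·0 = 37 | 5·5+6·2 = 37
D: 5·1+1·4+5·3+2·6 = 36 | 5·6+6·1 = 36
L: 5·6+1·0+5·0+2·3 = 36 | 5·0+6·6 = 36
M: 5·3+1·3+5·8+2·0 = 58 | 5·2+6·8 = 58
gcd(5,1,5,2,5,6) = 1

Coefficients: [5, 1, 5, 2, 5, 6]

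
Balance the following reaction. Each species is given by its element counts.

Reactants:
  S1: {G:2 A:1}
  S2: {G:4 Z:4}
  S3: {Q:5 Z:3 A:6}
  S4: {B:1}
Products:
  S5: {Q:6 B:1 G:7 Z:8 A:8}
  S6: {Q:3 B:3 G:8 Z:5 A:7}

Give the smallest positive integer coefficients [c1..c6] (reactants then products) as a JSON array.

Q: 5·0+3·0+3·5+5·0 = 15 | 2·6+1·3 = 15
B: 5·0+3·0+3·0+5·1 = 5 | 2·1+1·3 = 5
G: 5·2+3·4+3·0+5·0 = 22 | 2·7+1·8 = 22
Z: 5·0+3·4+3·3+5·0 = 21 | 2·8+1·5 = 21
A: 5·1+3·0+3·6+5·0 = 23 | 2·8+1·7 = 23
gcd(5,3,3,5,2,1) = 1

Coefficients: [5, 3, 3, 5, 2, 1]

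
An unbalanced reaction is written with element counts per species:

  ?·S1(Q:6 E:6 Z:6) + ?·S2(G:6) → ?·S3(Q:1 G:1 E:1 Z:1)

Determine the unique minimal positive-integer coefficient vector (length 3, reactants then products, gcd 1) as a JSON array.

Coefficients: [1, 1, 6]

Q: 1·6+1·0 = 6 | 6·1 = 6
G: 1·0+1·6 = 6 | 6·1 = 6
E: 1·6+1·0 = 6 | 6·1 = 6
Z: 1·6+1·0 = 6 | 6·1 = 6
gcd(1,1,6) = 1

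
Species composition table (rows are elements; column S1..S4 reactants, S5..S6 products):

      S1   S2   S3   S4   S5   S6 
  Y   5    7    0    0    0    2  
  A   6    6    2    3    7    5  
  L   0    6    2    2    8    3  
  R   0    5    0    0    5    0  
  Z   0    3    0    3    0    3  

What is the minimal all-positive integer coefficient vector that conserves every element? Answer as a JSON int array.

Coefficients: [1, 1, 5, 5, 1, 6]

Y: 1·5+1·7+5·0+5·0 = 12 | 1·0+6·2 = 12
A: 1·6+1·6+5·2+5·3 = 37 | 1·7+6·5 = 37
L: 1·0+1·6+5·2+5·2 = 26 | 1·8+6·3 = 26
R: 1·0+1·5+5·0+5·0 = 5 | 1·5+6·0 = 5
Z: 1·0+1·3+5·0+5·3 = 18 | 1·0+6·3 = 18
gcd(1,1,5,5,1,6) = 1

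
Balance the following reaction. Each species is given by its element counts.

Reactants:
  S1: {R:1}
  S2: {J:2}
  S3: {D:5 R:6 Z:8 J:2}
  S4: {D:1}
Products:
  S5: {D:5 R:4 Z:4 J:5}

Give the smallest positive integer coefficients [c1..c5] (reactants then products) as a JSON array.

D: 2·0+4·0+1·5+5·1 = 10 | 2·5 = 10
R: 2·1+4·0+1·6+5·0 = 8 | 2·4 = 8
Z: 2·0+4·0+1·8+5·0 = 8 | 2·4 = 8
J: 2·0+4·2+1·2+5·0 = 10 | 2·5 = 10
gcd(2,4,1,5,2) = 1

Coefficients: [2, 4, 1, 5, 2]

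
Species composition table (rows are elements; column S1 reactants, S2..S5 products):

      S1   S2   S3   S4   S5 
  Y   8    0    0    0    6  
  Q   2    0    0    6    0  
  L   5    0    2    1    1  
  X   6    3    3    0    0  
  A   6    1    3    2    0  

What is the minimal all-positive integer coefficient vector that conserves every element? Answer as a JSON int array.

Y: 3·8 = 24 | 1·0+5·0+1·0+4·6 = 24
Q: 3·2 = 6 | 1·0+5·0+1·6+4·0 = 6
L: 3·5 = 15 | 1·0+5·2+1·1+4·1 = 15
X: 3·6 = 18 | 1·3+5·3+1·0+4·0 = 18
A: 3·6 = 18 | 1·1+5·3+1·2+4·0 = 18
gcd(3,1,5,1,4) = 1

Coefficients: [3, 1, 5, 1, 4]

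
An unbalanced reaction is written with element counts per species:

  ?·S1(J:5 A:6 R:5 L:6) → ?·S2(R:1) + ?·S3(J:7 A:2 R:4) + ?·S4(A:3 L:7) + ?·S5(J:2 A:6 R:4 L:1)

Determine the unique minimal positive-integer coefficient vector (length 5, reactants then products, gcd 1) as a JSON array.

J: 5·5 = 25 | 5·0+3·7+4·0+2·2 = 25
A: 5·6 = 30 | 5·0+3·2+4·3+2·6 = 30
R: 5·5 = 25 | 5·1+3·4+4·0+2·4 = 25
L: 5·6 = 30 | 5·0+3·0+4·7+2·1 = 30
gcd(5,5,3,4,2) = 1

Coefficients: [5, 5, 3, 4, 2]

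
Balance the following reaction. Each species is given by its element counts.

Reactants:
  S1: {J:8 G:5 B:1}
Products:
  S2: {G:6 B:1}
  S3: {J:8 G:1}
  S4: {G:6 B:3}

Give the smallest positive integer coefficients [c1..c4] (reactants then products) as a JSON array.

J: 6·8 = 48 | 3·0+6·8+1·0 = 48
G: 6·5 = 30 | 3·6+6·1+1·6 = 30
B: 6·1 = 6 | 3·1+6·0+1·3 = 6
gcd(6,3,6,1) = 1

Coefficients: [6, 3, 6, 1]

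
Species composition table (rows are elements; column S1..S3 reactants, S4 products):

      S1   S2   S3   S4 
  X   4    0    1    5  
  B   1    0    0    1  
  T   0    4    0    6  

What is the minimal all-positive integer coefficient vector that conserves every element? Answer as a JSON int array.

Coefficients: [2, 3, 2, 2]

X: 2·4+3·0+2·1 = 10 | 2·5 = 10
B: 2·1+3·0+2·0 = 2 | 2·1 = 2
T: 2·0+3·4+2·0 = 12 | 2·6 = 12
gcd(2,3,2,2) = 1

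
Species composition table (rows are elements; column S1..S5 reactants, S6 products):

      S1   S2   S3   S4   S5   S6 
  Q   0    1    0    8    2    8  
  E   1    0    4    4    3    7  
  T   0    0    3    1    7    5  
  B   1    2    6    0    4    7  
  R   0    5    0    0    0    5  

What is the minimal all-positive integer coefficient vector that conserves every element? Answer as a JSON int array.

Coefficients: [6, 4, 1, 3, 2, 4]

Q: 6·0+4·1+1·0+3·8+2·2 = 32 | 4·8 = 32
E: 6·1+4·0+1·4+3·4+2·3 = 28 | 4·7 = 28
T: 6·0+4·0+1·3+3·1+2·7 = 20 | 4·5 = 20
B: 6·1+4·2+1·6+3·0+2·4 = 28 | 4·7 = 28
R: 6·0+4·5+1·0+3·0+2·0 = 20 | 4·5 = 20
gcd(6,4,1,3,2,4) = 1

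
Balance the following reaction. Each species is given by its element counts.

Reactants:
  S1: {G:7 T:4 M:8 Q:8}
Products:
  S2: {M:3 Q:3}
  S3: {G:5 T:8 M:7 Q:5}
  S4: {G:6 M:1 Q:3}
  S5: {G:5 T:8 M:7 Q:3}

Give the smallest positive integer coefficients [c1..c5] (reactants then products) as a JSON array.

Coefficients: [4, 5, 1, 3, 1]

G: 4·7 = 28 | 5·0+1·5+3·6+1·5 = 28
T: 4·4 = 16 | 5·0+1·8+3·0+1·8 = 16
M: 4·8 = 32 | 5·3+1·7+3·1+1·7 = 32
Q: 4·8 = 32 | 5·3+1·5+3·3+1·3 = 32
gcd(4,5,1,3,1) = 1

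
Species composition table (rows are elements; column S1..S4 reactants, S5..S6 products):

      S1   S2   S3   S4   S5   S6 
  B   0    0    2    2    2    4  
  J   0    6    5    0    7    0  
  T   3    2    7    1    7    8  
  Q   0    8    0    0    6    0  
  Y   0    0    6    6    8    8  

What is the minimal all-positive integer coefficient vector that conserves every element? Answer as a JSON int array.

Coefficients: [6, 3, 2, 6, 4, 2]

B: 6·0+3·0+2·2+6·2 = 16 | 4·2+2·4 = 16
J: 6·0+3·6+2·5+6·0 = 28 | 4·7+2·0 = 28
T: 6·3+3·2+2·7+6·1 = 44 | 4·7+2·8 = 44
Q: 6·0+3·8+2·0+6·0 = 24 | 4·6+2·0 = 24
Y: 6·0+3·0+2·6+6·6 = 48 | 4·8+2·8 = 48
gcd(6,3,2,6,4,2) = 1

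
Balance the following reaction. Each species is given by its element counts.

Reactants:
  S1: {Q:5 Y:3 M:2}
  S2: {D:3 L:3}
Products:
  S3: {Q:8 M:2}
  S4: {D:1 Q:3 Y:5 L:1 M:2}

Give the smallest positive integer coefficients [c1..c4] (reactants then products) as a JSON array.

Coefficients: [5, 1, 2, 3]

D: 5·0+1·3 = 3 | 2·0+3·1 = 3
Q: 5·5+1·0 = 25 | 2·8+3·3 = 25
Y: 5·3+1·0 = 15 | 2·0+3·5 = 15
L: 5·0+1·3 = 3 | 2·0+3·1 = 3
M: 5·2+1·0 = 10 | 2·2+3·2 = 10
gcd(5,1,2,3) = 1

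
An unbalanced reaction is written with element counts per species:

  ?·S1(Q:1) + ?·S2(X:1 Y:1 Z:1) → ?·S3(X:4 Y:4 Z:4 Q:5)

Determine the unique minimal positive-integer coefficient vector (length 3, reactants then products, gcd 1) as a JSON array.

Coefficients: [5, 4, 1]

X: 5·0+4·1 = 4 | 1·4 = 4
Y: 5·0+4·1 = 4 | 1·4 = 4
Z: 5·0+4·1 = 4 | 1·4 = 4
Q: 5·1+4·0 = 5 | 1·5 = 5
gcd(5,4,1) = 1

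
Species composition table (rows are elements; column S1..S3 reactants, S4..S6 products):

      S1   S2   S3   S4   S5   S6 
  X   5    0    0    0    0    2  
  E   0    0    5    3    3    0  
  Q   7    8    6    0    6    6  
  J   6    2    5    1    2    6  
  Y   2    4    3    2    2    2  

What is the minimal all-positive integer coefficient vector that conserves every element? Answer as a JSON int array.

X: 2·5+2·0+6·0 = 10 | 4·0+6·0+5·2 = 10
E: 2·0+2·0+6·5 = 30 | 4·3+6·3+5·0 = 30
Q: 2·7+2·8+6·6 = 66 | 4·0+6·6+5·6 = 66
J: 2·6+2·2+6·5 = 46 | 4·1+6·2+5·6 = 46
Y: 2·2+2·4+6·3 = 30 | 4·2+6·2+5·2 = 30
gcd(2,2,6,4,6,5) = 1

Coefficients: [2, 2, 6, 4, 6, 5]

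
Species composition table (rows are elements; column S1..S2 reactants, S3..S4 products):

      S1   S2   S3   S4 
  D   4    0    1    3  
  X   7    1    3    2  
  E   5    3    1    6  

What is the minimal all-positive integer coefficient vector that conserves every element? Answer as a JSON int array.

D: 3·4+1·0 = 12 | 6·1+2·3 = 12
X: 3·7+1·1 = 22 | 6·3+2·2 = 22
E: 3·5+1·3 = 18 | 6·1+2·6 = 18
gcd(3,1,6,2) = 1

Coefficients: [3, 1, 6, 2]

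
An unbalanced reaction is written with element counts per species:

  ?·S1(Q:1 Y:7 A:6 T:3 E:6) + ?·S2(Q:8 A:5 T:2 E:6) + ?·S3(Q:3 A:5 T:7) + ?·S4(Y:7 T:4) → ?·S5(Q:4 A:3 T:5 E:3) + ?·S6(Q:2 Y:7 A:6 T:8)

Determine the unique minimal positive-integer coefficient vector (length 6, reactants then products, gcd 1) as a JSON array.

Q: 1·1+1·8+5·3+3·0 = 24 | 4·4+4·2 = 24
Y: 1·7+1·0+5·0+3·7 = 28 | 4·0+4·7 = 28
A: 1·6+1·5+5·5+3·0 = 36 | 4·3+4·6 = 36
T: 1·3+1·2+5·7+3·4 = 52 | 4·5+4·8 = 52
E: 1·6+1·6+5·0+3·0 = 12 | 4·3+4·0 = 12
gcd(1,1,5,3,4,4) = 1

Coefficients: [1, 1, 5, 3, 4, 4]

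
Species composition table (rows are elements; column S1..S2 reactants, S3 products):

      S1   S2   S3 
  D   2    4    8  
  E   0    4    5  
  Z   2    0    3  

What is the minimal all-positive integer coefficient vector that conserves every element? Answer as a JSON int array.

D: 6·2+5·4 = 32 | 4·8 = 32
E: 6·0+5·4 = 20 | 4·5 = 20
Z: 6·2+5·0 = 12 | 4·3 = 12
gcd(6,5,4) = 1

Coefficients: [6, 5, 4]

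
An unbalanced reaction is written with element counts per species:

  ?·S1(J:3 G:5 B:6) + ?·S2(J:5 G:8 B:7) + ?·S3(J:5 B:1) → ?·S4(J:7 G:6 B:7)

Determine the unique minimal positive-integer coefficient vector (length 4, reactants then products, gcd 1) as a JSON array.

J: 2·3+1·5+2·5 = 21 | 3·7 = 21
G: 2·5+1·8+2·0 = 18 | 3·6 = 18
B: 2·6+1·7+2·1 = 21 | 3·7 = 21
gcd(2,1,2,3) = 1

Coefficients: [2, 1, 2, 3]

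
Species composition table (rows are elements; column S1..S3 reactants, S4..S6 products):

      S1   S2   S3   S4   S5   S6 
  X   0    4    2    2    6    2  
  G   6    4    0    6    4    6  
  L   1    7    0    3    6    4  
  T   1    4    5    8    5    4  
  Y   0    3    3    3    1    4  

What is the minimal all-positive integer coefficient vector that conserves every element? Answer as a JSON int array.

X: 6·0+6·4+5·2 = 34 | 2·2+3·6+6·2 = 34
G: 6·6+6·4+5·0 = 60 | 2·6+3·4+6·6 = 60
L: 6·1+6·7+5·0 = 48 | 2·3+3·6+6·4 = 48
T: 6·1+6·4+5·5 = 55 | 2·8+3·5+6·4 = 55
Y: 6·0+6·3+5·3 = 33 | 2·3+3·1+6·4 = 33
gcd(6,6,5,2,3,6) = 1

Coefficients: [6, 6, 5, 2, 3, 6]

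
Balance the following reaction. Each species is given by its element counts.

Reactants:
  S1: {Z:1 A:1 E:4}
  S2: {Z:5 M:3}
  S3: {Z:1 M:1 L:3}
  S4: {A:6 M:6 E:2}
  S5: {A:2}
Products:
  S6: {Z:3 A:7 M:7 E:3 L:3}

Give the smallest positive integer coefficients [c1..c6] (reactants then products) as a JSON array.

Z: 2·1+2·5+6·1+5·0+5·0 = 18 | 6·3 = 18
A: 2·1+2·0+6·0+5·6+5·2 = 42 | 6·7 = 42
M: 2·0+2·3+6·1+5·6+5·0 = 42 | 6·7 = 42
E: 2·4+2·0+6·0+5·2+5·0 = 18 | 6·3 = 18
L: 2·0+2·0+6·3+5·0+5·0 = 18 | 6·3 = 18
gcd(2,2,6,5,5,6) = 1

Coefficients: [2, 2, 6, 5, 5, 6]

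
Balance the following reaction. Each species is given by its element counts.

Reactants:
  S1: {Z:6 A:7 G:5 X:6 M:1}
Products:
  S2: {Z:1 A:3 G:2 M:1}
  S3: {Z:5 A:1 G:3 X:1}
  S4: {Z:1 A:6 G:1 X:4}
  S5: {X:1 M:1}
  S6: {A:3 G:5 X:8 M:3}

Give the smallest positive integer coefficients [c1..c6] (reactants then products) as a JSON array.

Z: 6·6 = 36 | 1·1+6·5+5·1+2·0+1·0 = 36
A: 6·7 = 42 | 1·3+6·1+5·6+2·0+1·3 = 42
G: 6·5 = 30 | 1·2+6·3+5·1+2·0+1·5 = 30
X: 6·6 = 36 | 1·0+6·1+5·4+2·1+1·8 = 36
M: 6·1 = 6 | 1·1+6·0+5·0+2·1+1·3 = 6
gcd(6,1,6,5,2,1) = 1

Coefficients: [6, 1, 6, 5, 2, 1]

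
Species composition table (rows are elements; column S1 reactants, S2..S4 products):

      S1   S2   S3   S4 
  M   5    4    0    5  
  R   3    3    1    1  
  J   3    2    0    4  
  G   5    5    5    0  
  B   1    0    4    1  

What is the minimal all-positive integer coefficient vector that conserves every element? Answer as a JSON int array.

Coefficients: [6, 5, 1, 2]

M: 6·5 = 30 | 5·4+1·0+2·5 = 30
R: 6·3 = 18 | 5·3+1·1+2·1 = 18
J: 6·3 = 18 | 5·2+1·0+2·4 = 18
G: 6·5 = 30 | 5·5+1·5+2·0 = 30
B: 6·1 = 6 | 5·0+1·4+2·1 = 6
gcd(6,5,1,2) = 1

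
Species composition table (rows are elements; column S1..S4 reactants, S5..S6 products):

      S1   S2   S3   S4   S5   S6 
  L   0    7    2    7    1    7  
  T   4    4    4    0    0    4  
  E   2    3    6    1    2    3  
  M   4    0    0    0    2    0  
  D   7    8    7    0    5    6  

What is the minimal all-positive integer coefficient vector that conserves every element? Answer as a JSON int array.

Coefficients: [1, 4, 1, 2, 2, 6]

L: 1·0+4·7+1·2+2·7 = 44 | 2·1+6·7 = 44
T: 1·4+4·4+1·4+2·0 = 24 | 2·0+6·4 = 24
E: 1·2+4·3+1·6+2·1 = 22 | 2·2+6·3 = 22
M: 1·4+4·0+1·0+2·0 = 4 | 2·2+6·0 = 4
D: 1·7+4·8+1·7+2·0 = 46 | 2·5+6·6 = 46
gcd(1,4,1,2,2,6) = 1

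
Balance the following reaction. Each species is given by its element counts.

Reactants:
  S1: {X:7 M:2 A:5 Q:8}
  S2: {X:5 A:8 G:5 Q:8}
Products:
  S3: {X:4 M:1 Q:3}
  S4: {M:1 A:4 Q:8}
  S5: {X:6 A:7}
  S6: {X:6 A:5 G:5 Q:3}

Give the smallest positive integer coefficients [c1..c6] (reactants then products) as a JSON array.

X: 5·7+3·5 = 50 | 5·4+5·0+2·6+3·6 = 50
M: 5·2+3·0 = 10 | 5·1+5·1+2·0+3·0 = 10
A: 5·5+3·8 = 49 | 5·0+5·4+2·7+3·5 = 49
G: 5·0+3·5 = 15 | 5·0+5·0+2·0+3·5 = 15
Q: 5·8+3·8 = 64 | 5·3+5·8+2·0+3·3 = 64
gcd(5,3,5,5,2,3) = 1

Coefficients: [5, 3, 5, 5, 2, 3]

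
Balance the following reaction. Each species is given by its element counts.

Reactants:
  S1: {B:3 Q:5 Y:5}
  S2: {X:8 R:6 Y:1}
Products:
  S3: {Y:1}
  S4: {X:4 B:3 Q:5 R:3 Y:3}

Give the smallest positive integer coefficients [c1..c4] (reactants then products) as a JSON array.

X: 2·0+1·8 = 8 | 5·0+2·4 = 8
B: 2·3+1·0 = 6 | 5·0+2·3 = 6
Q: 2·5+1·0 = 10 | 5·0+2·5 = 10
R: 2·0+1·6 = 6 | 5·0+2·3 = 6
Y: 2·5+1·1 = 11 | 5·1+2·3 = 11
gcd(2,1,5,2) = 1

Coefficients: [2, 1, 5, 2]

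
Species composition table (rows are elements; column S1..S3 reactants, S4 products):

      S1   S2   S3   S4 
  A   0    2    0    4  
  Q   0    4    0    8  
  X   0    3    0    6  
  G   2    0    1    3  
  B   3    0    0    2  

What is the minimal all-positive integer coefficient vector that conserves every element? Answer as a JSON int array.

A: 2·0+6·2+5·0 = 12 | 3·4 = 12
Q: 2·0+6·4+5·0 = 24 | 3·8 = 24
X: 2·0+6·3+5·0 = 18 | 3·6 = 18
G: 2·2+6·0+5·1 = 9 | 3·3 = 9
B: 2·3+6·0+5·0 = 6 | 3·2 = 6
gcd(2,6,5,3) = 1

Coefficients: [2, 6, 5, 3]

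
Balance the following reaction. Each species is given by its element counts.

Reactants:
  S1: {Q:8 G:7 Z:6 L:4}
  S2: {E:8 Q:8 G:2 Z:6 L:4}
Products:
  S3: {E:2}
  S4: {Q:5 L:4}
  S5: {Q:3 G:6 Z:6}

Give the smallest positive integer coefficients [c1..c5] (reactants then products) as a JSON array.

Coefficients: [4, 1, 4, 5, 5]

E: 4·0+1·8 = 8 | 4·2+5·0+5·0 = 8
Q: 4·8+1·8 = 40 | 4·0+5·5+5·3 = 40
G: 4·7+1·2 = 30 | 4·0+5·0+5·6 = 30
Z: 4·6+1·6 = 30 | 4·0+5·0+5·6 = 30
L: 4·4+1·4 = 20 | 4·0+5·4+5·0 = 20
gcd(4,1,4,5,5) = 1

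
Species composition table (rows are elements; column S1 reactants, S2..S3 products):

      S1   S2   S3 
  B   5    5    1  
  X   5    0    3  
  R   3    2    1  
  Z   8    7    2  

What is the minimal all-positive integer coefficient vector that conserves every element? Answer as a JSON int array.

B: 3·5 = 15 | 2·5+5·1 = 15
X: 3·5 = 15 | 2·0+5·3 = 15
R: 3·3 = 9 | 2·2+5·1 = 9
Z: 3·8 = 24 | 2·7+5·2 = 24
gcd(3,2,5) = 1

Coefficients: [3, 2, 5]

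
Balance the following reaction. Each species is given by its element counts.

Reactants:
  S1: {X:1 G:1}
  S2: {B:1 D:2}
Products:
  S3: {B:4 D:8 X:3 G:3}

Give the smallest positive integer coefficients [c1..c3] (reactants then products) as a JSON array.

Coefficients: [3, 4, 1]

B: 3·0+4·1 = 4 | 1·4 = 4
D: 3·0+4·2 = 8 | 1·8 = 8
X: 3·1+4·0 = 3 | 1·3 = 3
G: 3·1+4·0 = 3 | 1·3 = 3
gcd(3,4,1) = 1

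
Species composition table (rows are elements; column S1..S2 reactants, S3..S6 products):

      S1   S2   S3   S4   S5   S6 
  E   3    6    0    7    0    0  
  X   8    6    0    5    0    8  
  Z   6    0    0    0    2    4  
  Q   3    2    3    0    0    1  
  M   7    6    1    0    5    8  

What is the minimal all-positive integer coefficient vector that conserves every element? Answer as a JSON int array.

E: 4·3+5·6 = 42 | 6·0+6·7+4·0+4·0 = 42
X: 4·8+5·6 = 62 | 6·0+6·5+4·0+4·8 = 62
Z: 4·6+5·0 = 24 | 6·0+6·0+4·2+4·4 = 24
Q: 4·3+5·2 = 22 | 6·3+6·0+4·0+4·1 = 22
M: 4·7+5·6 = 58 | 6·1+6·0+4·5+4·8 = 58
gcd(4,5,6,6,4,4) = 1

Coefficients: [4, 5, 6, 6, 4, 4]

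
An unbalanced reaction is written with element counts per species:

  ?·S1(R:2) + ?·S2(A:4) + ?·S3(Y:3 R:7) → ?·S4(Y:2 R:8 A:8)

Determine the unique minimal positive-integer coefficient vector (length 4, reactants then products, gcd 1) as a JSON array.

Y: 5·0+6·0+2·3 = 6 | 3·2 = 6
R: 5·2+6·0+2·7 = 24 | 3·8 = 24
A: 5·0+6·4+2·0 = 24 | 3·8 = 24
gcd(5,6,2,3) = 1

Coefficients: [5, 6, 2, 3]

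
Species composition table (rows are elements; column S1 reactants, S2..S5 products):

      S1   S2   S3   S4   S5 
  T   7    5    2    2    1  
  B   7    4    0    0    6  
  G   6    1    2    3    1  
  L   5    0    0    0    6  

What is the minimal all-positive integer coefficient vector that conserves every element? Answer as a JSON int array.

T: 6·7 = 42 | 3·5+5·2+6·2+5·1 = 42
B: 6·7 = 42 | 3·4+5·0+6·0+5·6 = 42
G: 6·6 = 36 | 3·1+5·2+6·3+5·1 = 36
L: 6·5 = 30 | 3·0+5·0+6·0+5·6 = 30
gcd(6,3,5,6,5) = 1

Coefficients: [6, 3, 5, 6, 5]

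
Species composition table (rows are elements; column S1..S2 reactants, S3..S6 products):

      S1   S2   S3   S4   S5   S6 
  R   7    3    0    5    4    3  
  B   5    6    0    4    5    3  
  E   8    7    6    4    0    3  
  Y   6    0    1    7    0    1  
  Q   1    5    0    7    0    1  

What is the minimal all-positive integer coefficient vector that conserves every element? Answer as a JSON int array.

R: 4·7+3·3 = 37 | 5·0+2·5+3·4+5·3 = 37
B: 4·5+3·6 = 38 | 5·0+2·4+3·5+5·3 = 38
E: 4·8+3·7 = 53 | 5·6+2·4+3·0+5·3 = 53
Y: 4·6+3·0 = 24 | 5·1+2·7+3·0+5·1 = 24
Q: 4·1+3·5 = 19 | 5·0+2·7+3·0+5·1 = 19
gcd(4,3,5,2,3,5) = 1

Coefficients: [4, 3, 5, 2, 3, 5]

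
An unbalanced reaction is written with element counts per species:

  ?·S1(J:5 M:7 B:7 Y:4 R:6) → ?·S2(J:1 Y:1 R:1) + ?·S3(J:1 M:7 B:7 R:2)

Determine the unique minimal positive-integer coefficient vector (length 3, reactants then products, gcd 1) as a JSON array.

Coefficients: [1, 4, 1]

J: 1·5 = 5 | 4·1+1·1 = 5
M: 1·7 = 7 | 4·0+1·7 = 7
B: 1·7 = 7 | 4·0+1·7 = 7
Y: 1·4 = 4 | 4·1+1·0 = 4
R: 1·6 = 6 | 4·1+1·2 = 6
gcd(1,4,1) = 1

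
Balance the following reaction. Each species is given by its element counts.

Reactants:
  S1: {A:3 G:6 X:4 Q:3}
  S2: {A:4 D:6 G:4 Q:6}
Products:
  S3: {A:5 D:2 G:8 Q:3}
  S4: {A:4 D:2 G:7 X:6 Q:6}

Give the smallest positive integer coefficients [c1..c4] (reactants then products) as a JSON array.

Coefficients: [3, 1, 1, 2]

A: 3·3+1·4 = 13 | 1·5+2·4 = 13
D: 3·0+1·6 = 6 | 1·2+2·2 = 6
G: 3·6+1·4 = 22 | 1·8+2·7 = 22
X: 3·4+1·0 = 12 | 1·0+2·6 = 12
Q: 3·3+1·6 = 15 | 1·3+2·6 = 15
gcd(3,1,1,2) = 1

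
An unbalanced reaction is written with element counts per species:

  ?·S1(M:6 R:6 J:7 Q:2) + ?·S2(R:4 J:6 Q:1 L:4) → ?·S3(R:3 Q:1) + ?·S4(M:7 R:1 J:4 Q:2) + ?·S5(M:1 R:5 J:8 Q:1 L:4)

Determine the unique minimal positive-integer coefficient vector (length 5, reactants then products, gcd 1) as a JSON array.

Coefficients: [2, 5, 2, 1, 5]

M: 2·6+5·0 = 12 | 2·0+1·7+5·1 = 12
R: 2·6+5·4 = 32 | 2·3+1·1+5·5 = 32
J: 2·7+5·6 = 44 | 2·0+1·4+5·8 = 44
Q: 2·2+5·1 = 9 | 2·1+1·2+5·1 = 9
L: 2·0+5·4 = 20 | 2·0+1·0+5·4 = 20
gcd(2,5,2,1,5) = 1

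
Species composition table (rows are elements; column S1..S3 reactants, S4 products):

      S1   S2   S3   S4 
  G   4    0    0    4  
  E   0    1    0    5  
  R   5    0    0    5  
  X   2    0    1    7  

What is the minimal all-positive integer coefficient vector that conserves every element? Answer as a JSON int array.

G: 1·4+5·0+5·0 = 4 | 1·4 = 4
E: 1·0+5·1+5·0 = 5 | 1·5 = 5
R: 1·5+5·0+5·0 = 5 | 1·5 = 5
X: 1·2+5·0+5·1 = 7 | 1·7 = 7
gcd(1,5,5,1) = 1

Coefficients: [1, 5, 5, 1]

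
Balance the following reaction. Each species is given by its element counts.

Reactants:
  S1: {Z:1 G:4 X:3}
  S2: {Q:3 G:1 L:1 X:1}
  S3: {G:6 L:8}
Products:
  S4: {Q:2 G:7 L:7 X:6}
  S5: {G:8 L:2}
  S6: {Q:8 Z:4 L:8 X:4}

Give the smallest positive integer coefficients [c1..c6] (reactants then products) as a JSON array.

Coefficients: [4, 4, 3, 2, 3, 1]

Q: 4·0+4·3+3·0 = 12 | 2·2+3·0+1·8 = 12
Z: 4·1+4·0+3·0 = 4 | 2·0+3·0+1·4 = 4
G: 4·4+4·1+3·6 = 38 | 2·7+3·8+1·0 = 38
L: 4·0+4·1+3·8 = 28 | 2·7+3·2+1·8 = 28
X: 4·3+4·1+3·0 = 16 | 2·6+3·0+1·4 = 16
gcd(4,4,3,2,3,1) = 1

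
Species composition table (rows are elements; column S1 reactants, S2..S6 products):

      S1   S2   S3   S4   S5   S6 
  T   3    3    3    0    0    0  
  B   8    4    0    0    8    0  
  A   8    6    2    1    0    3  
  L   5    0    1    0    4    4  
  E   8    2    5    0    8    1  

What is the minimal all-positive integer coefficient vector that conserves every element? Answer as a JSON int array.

T: 5·3 = 15 | 4·3+1·3+5·0+3·0+3·0 = 15
B: 5·8 = 40 | 4·4+1·0+5·0+3·8+3·0 = 40
A: 5·8 = 40 | 4·6+1·2+5·1+3·0+3·3 = 40
L: 5·5 = 25 | 4·0+1·1+5·0+3·4+3·4 = 25
E: 5·8 = 40 | 4·2+1·5+5·0+3·8+3·1 = 40
gcd(5,4,1,5,3,3) = 1

Coefficients: [5, 4, 1, 5, 3, 3]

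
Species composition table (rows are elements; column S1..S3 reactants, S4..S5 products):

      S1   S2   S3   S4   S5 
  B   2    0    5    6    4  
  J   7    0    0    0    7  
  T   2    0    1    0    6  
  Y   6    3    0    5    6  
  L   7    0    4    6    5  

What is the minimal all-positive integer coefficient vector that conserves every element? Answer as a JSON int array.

B: 1·2+5·0+4·5 = 22 | 3·6+1·4 = 22
J: 1·7+5·0+4·0 = 7 | 3·0+1·7 = 7
T: 1·2+5·0+4·1 = 6 | 3·0+1·6 = 6
Y: 1·6+5·3+4·0 = 21 | 3·5+1·6 = 21
L: 1·7+5·0+4·4 = 23 | 3·6+1·5 = 23
gcd(1,5,4,3,1) = 1

Coefficients: [1, 5, 4, 3, 1]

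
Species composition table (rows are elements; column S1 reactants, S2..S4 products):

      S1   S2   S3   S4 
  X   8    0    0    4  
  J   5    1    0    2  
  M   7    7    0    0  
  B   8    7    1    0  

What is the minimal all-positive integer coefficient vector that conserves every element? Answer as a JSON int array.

Coefficients: [1, 1, 1, 2]

X: 1·8 = 8 | 1·0+1·0+2·4 = 8
J: 1·5 = 5 | 1·1+1·0+2·2 = 5
M: 1·7 = 7 | 1·7+1·0+2·0 = 7
B: 1·8 = 8 | 1·7+1·1+2·0 = 8
gcd(1,1,1,2) = 1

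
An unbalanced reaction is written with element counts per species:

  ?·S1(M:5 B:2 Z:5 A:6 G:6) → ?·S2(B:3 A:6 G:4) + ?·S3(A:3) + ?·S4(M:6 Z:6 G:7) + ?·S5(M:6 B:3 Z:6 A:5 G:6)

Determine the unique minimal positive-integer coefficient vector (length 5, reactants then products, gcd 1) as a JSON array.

M: 6·5 = 30 | 1·0+5·0+2·6+3·6 = 30
B: 6·2 = 12 | 1·3+5·0+2·0+3·3 = 12
Z: 6·5 = 30 | 1·0+5·0+2·6+3·6 = 30
A: 6·6 = 36 | 1·6+5·3+2·0+3·5 = 36
G: 6·6 = 36 | 1·4+5·0+2·7+3·6 = 36
gcd(6,1,5,2,3) = 1

Coefficients: [6, 1, 5, 2, 3]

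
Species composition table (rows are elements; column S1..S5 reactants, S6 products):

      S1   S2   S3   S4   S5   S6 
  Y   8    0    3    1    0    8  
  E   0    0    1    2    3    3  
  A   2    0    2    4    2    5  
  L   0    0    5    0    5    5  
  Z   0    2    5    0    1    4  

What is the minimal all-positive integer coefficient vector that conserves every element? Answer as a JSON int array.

Y: 5·8+5·0+2·3+2·1+4·0 = 48 | 6·8 = 48
E: 5·0+5·0+2·1+2·2+4·3 = 18 | 6·3 = 18
A: 5·2+5·0+2·2+2·4+4·2 = 30 | 6·5 = 30
L: 5·0+5·0+2·5+2·0+4·5 = 30 | 6·5 = 30
Z: 5·0+5·2+2·5+2·0+4·1 = 24 | 6·4 = 24
gcd(5,5,2,2,4,6) = 1

Coefficients: [5, 5, 2, 2, 4, 6]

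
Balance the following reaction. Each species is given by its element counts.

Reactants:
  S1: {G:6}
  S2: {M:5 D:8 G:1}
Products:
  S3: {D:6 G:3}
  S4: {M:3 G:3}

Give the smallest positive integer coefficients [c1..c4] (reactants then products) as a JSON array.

M: 4·0+3·5 = 15 | 4·0+5·3 = 15
D: 4·0+3·8 = 24 | 4·6+5·0 = 24
G: 4·6+3·1 = 27 | 4·3+5·3 = 27
gcd(4,3,4,5) = 1

Coefficients: [4, 3, 4, 5]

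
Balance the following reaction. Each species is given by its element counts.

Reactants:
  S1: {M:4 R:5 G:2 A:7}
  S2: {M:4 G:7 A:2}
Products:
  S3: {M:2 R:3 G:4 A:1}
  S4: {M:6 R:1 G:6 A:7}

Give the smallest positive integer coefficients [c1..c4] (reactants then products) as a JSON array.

Coefficients: [4, 6, 5, 5]

M: 4·4+6·4 = 40 | 5·2+5·6 = 40
R: 4·5+6·0 = 20 | 5·3+5·1 = 20
G: 4·2+6·7 = 50 | 5·4+5·6 = 50
A: 4·7+6·2 = 40 | 5·1+5·7 = 40
gcd(4,6,5,5) = 1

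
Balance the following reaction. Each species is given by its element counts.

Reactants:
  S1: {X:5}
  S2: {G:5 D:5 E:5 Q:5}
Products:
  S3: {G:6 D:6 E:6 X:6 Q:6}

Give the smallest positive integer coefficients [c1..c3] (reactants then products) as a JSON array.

Coefficients: [6, 6, 5]

G: 6·0+6·5 = 30 | 5·6 = 30
D: 6·0+6·5 = 30 | 5·6 = 30
E: 6·0+6·5 = 30 | 5·6 = 30
X: 6·5+6·0 = 30 | 5·6 = 30
Q: 6·0+6·5 = 30 | 5·6 = 30
gcd(6,6,5) = 1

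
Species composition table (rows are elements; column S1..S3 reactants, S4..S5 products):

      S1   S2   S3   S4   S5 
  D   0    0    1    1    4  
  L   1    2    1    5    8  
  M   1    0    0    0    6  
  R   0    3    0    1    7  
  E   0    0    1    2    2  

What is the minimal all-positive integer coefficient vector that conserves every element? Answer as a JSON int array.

D: 6·0+3·0+6·1 = 6 | 2·1+1·4 = 6
L: 6·1+3·2+6·1 = 18 | 2·5+1·8 = 18
M: 6·1+3·0+6·0 = 6 | 2·0+1·6 = 6
R: 6·0+3·3+6·0 = 9 | 2·1+1·7 = 9
E: 6·0+3·0+6·1 = 6 | 2·2+1·2 = 6
gcd(6,3,6,2,1) = 1

Coefficients: [6, 3, 6, 2, 1]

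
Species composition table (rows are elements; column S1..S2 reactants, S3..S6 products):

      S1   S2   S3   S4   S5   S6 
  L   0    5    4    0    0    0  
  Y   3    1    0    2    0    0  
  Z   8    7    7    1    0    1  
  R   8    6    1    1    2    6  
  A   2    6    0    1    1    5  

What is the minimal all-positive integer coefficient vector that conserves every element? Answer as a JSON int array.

L: 2·0+4·5 = 20 | 5·4+5·0+3·0+4·0 = 20
Y: 2·3+4·1 = 10 | 5·0+5·2+3·0+4·0 = 10
Z: 2·8+4·7 = 44 | 5·7+5·1+3·0+4·1 = 44
R: 2·8+4·6 = 40 | 5·1+5·1+3·2+4·6 = 40
A: 2·2+4·6 = 28 | 5·0+5·1+3·1+4·5 = 28
gcd(2,4,5,5,3,4) = 1

Coefficients: [2, 4, 5, 5, 3, 4]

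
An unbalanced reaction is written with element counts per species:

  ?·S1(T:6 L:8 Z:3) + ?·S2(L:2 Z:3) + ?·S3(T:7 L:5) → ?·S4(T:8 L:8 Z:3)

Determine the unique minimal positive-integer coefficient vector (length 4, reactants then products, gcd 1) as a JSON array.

T: 1·6+5·0+6·7 = 48 | 6·8 = 48
L: 1·8+5·2+6·5 = 48 | 6·8 = 48
Z: 1·3+5·3+6·0 = 18 | 6·3 = 18
gcd(1,5,6,6) = 1

Coefficients: [1, 5, 6, 6]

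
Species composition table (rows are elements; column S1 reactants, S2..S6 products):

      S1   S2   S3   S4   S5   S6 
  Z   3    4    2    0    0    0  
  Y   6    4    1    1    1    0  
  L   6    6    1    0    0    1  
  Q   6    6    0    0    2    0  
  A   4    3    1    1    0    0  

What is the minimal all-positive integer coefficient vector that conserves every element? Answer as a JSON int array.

Z: 2·3 = 6 | 1·4+1·2+4·0+3·0+5·0 = 6
Y: 2·6 = 12 | 1·4+1·1+4·1+3·1+5·0 = 12
L: 2·6 = 12 | 1·6+1·1+4·0+3·0+5·1 = 12
Q: 2·6 = 12 | 1·6+1·0+4·0+3·2+5·0 = 12
A: 2·4 = 8 | 1·3+1·1+4·1+3·0+5·0 = 8
gcd(2,1,1,4,3,5) = 1

Coefficients: [2, 1, 1, 4, 3, 5]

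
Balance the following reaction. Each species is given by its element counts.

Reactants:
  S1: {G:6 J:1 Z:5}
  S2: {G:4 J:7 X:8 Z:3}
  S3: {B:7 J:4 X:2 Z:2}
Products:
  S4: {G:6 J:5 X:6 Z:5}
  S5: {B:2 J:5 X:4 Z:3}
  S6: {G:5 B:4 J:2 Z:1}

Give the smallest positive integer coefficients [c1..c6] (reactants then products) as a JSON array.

G: 3·6+4·4+2·0 = 34 | 4·6+3·0+2·5 = 34
B: 3·0+4·0+2·7 = 14 | 4·0+3·2+2·4 = 14
J: 3·1+4·7+2·4 = 39 | 4·5+3·5+2·2 = 39
X: 3·0+4·8+2·2 = 36 | 4·6+3·4+2·0 = 36
Z: 3·5+4·3+2·2 = 31 | 4·5+3·3+2·1 = 31
gcd(3,4,2,4,3,2) = 1

Coefficients: [3, 4, 2, 4, 3, 2]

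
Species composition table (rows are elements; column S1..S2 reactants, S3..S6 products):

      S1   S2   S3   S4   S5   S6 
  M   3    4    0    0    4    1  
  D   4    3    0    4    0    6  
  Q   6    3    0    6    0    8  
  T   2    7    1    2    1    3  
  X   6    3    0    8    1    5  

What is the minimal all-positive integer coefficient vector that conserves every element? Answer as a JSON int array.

Coefficients: [5, 2, 6, 2, 5, 3]

M: 5·3+2·4 = 23 | 6·0+2·0+5·4+3·1 = 23
D: 5·4+2·3 = 26 | 6·0+2·4+5·0+3·6 = 26
Q: 5·6+2·3 = 36 | 6·0+2·6+5·0+3·8 = 36
T: 5·2+2·7 = 24 | 6·1+2·2+5·1+3·3 = 24
X: 5·6+2·3 = 36 | 6·0+2·8+5·1+3·5 = 36
gcd(5,2,6,2,5,3) = 1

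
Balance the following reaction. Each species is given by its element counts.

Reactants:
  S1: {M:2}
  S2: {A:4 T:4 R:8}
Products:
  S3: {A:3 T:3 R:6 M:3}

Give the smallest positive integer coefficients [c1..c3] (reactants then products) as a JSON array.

A: 6·0+3·4 = 12 | 4·3 = 12
T: 6·0+3·4 = 12 | 4·3 = 12
R: 6·0+3·8 = 24 | 4·6 = 24
M: 6·2+3·0 = 12 | 4·3 = 12
gcd(6,3,4) = 1

Coefficients: [6, 3, 4]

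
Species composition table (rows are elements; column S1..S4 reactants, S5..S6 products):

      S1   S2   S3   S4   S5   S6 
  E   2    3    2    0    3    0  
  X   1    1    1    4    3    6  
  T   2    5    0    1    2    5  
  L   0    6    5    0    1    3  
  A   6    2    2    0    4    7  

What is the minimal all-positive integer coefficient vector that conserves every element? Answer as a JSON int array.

Coefficients: [5, 1, 1, 5, 5, 2]

E: 5·2+1·3+1·2+5·0 = 15 | 5·3+2·0 = 15
X: 5·1+1·1+1·1+5·4 = 27 | 5·3+2·6 = 27
T: 5·2+1·5+1·0+5·1 = 20 | 5·2+2·5 = 20
L: 5·0+1·6+1·5+5·0 = 11 | 5·1+2·3 = 11
A: 5·6+1·2+1·2+5·0 = 34 | 5·4+2·7 = 34
gcd(5,1,1,5,5,2) = 1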